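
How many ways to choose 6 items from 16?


C(16,6) = 16!/(6! × 10!)
= 20922789888000/(720 × 3628800)
= 8008

C(16,6) = 8008


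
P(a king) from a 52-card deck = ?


4 kings in 52 cards
P = 4/52 = 0.0769

P = 0.0769


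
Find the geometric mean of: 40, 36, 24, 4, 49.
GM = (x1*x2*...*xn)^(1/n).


Product = 40 × 36 × 24 × 4 × 49 = 6773760
GM = 6773760^(1/5) = 23.2362

GM = 23.2362


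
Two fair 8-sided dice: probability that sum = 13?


Total outcomes = 8×8 = 64
Favorable (sum = 13): 4
P = 4/64 = 0.0625

P = 0.0625


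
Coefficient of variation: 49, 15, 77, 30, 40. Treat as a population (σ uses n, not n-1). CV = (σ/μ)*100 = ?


Mean = 42.2000
SD = 20.7403
CV = (20.7403/42.2000)*100 = 49.1476%

CV = 49.1476%


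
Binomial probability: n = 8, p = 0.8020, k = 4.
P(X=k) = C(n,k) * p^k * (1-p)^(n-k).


C(8,4) = 70
p^4 = 0.413711
(1-p)^4 = 0.001537
P = 70 * 0.413711 * 0.001537 = 0.0445

P(X=4) = 0.0445


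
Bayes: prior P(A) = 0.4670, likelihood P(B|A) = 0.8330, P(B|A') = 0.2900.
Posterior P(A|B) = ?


P(B) = P(B|A)*P(A) + P(B|A')*P(A')
= 0.8330*0.4670 + 0.2900*0.5330
= 0.389011 + 0.154570 = 0.543581
P(A|B) = 0.389011/0.543581 = 0.7156

P(A|B) = 0.7156


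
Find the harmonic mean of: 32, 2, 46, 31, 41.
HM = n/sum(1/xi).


Sum of reciprocals = 1/32 + 1/2 + 1/46 + 1/31 + 1/41 = 0.609637
HM = 5/0.609637 = 8.2016

HM = 8.2016


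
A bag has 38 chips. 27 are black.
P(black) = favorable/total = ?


P = 27/38 = 0.7105

P = 0.7105


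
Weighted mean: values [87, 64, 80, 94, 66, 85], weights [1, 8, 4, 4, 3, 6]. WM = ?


Numerator = 87*1 + 64*8 + 80*4 + 94*4 + 66*3 + 85*6 = 2003
Denominator = 1 + 8 + 4 + 4 + 3 + 6 = 26
WM = 2003/26 = 77.0385

WM = 77.0385


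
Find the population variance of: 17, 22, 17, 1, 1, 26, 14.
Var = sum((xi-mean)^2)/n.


Mean = 14.0000
Squared deviations: 9.0000, 64.0000, 9.0000, 169.0000, 169.0000, 144.0000, 0
Sum = 564.0000
Variance = 564.0000/7 = 80.5714

Variance = 80.5714


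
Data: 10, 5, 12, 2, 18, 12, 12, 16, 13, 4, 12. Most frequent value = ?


Frequencies: 2:1, 4:1, 5:1, 10:1, 12:4, 13:1, 16:1, 18:1
Max frequency = 4
Mode = 12

Mode = 12


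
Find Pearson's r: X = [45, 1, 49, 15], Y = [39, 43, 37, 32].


Mean X = 27.5000, Mean Y = 37.7500
SD X = 20.168044, SD Y = 3.960745
Cov = -15.375000
r = -15.375000/(20.168044*3.960745) = -0.1925

r = -0.1925


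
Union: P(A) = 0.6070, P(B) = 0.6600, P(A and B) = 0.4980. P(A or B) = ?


P(A∪B) = 0.6070 + 0.6600 - 0.4980
= 1.2670 - 0.4980
= 0.7690

P(A∪B) = 0.7690


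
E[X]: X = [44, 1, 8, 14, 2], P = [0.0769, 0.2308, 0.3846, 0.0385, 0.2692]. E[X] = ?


E[X] = 44*0.0769 + 1*0.2308 + 8*0.3846 + 14*0.0385 + 2*0.2692
= 3.3836 + 0.2308 + 3.0768 + 0.5390 + 0.5384
= 7.7686

E[X] = 7.7686


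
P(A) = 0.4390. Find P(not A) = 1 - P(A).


P(not A) = 1 - 0.4390 = 0.5610

P(not A) = 0.5610


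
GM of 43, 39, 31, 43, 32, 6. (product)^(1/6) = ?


Product = 43 × 39 × 31 × 43 × 32 × 6 = 429204672
GM = 429204672^(1/6) = 27.4649

GM = 27.4649


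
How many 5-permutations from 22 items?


P(22,5) = 22!/17!
= 1124000727777607680000/355687428096000
= 3160080

P(22,5) = 3160080


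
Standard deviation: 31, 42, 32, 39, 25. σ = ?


Mean = 33.8000
Variance = 36.5600
SD = sqrt(36.5600) = 6.0465

SD = 6.0465


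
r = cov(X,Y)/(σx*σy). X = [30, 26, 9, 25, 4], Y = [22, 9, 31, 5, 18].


Mean X = 18.8000, Mean Y = 17.0000
SD X = 10.303397, SD Y = 9.273618
Cov = -45.600000
r = -45.600000/(10.303397*9.273618) = -0.4772

r = -0.4772


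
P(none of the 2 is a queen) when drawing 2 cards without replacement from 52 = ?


P(no queens) = (48/52) × (47/51)
= 0.8507

P = 0.8507


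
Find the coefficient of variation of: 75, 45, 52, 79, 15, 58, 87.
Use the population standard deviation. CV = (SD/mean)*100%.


Mean = 58.7143
SD = 22.7453
CV = (22.7453/58.7143)*100 = 38.7389%

CV = 38.7389%


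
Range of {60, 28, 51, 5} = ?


Max = 60, Min = 5
Range = 60 - 5 = 55

Range = 55


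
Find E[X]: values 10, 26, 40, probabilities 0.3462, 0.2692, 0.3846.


E[X] = 10*0.3462 + 26*0.2692 + 40*0.3846
= 3.4620 + 6.9992 + 15.3840
= 25.8452

E[X] = 25.8452


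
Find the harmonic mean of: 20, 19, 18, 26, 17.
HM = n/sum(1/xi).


Sum of reciprocals = 1/20 + 1/19 + 1/18 + 1/26 + 1/17 = 0.255472
HM = 5/0.255472 = 19.5716

HM = 19.5716


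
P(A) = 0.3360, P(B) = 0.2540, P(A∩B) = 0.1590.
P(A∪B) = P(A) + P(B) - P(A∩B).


P(A∪B) = 0.3360 + 0.2540 - 0.1590
= 0.5900 - 0.1590
= 0.4310

P(A∪B) = 0.4310


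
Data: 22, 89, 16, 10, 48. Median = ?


Sorted: 10, 16, 22, 48, 89
n = 5 (odd)
Middle value = 22

Median = 22


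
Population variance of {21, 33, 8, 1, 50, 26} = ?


Mean = 23.1667
Squared deviations: 4.6944, 96.6944, 230.0278, 491.3611, 720.0278, 8.0278
Sum = 1550.8333
Variance = 1550.8333/6 = 258.4722

Variance = 258.4722


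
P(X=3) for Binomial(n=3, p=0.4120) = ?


C(3,3) = 1
p^3 = 0.069935
(1-p)^0 = 1.000000
P = 1 * 0.069935 * 1.000000 = 0.0699

P(X=3) = 0.0699


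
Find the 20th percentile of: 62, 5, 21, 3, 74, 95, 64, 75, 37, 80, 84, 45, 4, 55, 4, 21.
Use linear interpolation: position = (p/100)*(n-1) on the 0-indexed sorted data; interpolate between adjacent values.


Sorted: 3, 4, 4, 5, 21, 21, 37, 45, 55, 62, 64, 74, 75, 80, 84, 95
n = 16
Index = 20/100 * 15 = 3.0000
Lower = data[3] = 5, Upper = data[4] = 21
P20 = 5 + 0*(16) = 5.0000

P20 = 5.0000


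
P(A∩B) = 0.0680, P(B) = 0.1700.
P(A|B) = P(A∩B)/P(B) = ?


P(A|B) = 0.0680/0.1700 = 0.4000

P(A|B) = 0.4000


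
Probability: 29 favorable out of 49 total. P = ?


P = 29/49 = 0.5918

P = 0.5918


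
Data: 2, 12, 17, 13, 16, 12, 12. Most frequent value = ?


Frequencies: 2:1, 12:3, 13:1, 16:1, 17:1
Max frequency = 3
Mode = 12

Mode = 12


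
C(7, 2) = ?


C(7,2) = 7!/(2! × 5!)
= 5040/(2 × 120)
= 21

C(7,2) = 21


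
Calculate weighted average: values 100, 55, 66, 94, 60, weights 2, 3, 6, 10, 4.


Numerator = 100*2 + 55*3 + 66*6 + 94*10 + 60*4 = 1941
Denominator = 2 + 3 + 6 + 10 + 4 = 25
WM = 1941/25 = 77.6400

WM = 77.6400


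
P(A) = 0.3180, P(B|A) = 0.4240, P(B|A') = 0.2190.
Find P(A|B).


P(B) = P(B|A)*P(A) + P(B|A')*P(A')
= 0.4240*0.3180 + 0.2190*0.6820
= 0.134832 + 0.149358 = 0.284190
P(A|B) = 0.134832/0.284190 = 0.4744

P(A|B) = 0.4744


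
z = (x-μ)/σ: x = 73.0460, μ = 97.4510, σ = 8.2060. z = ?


z = (73.0460 - 97.4510)/8.2060
= -24.4050/8.2060
= -2.9740

z = -2.9740


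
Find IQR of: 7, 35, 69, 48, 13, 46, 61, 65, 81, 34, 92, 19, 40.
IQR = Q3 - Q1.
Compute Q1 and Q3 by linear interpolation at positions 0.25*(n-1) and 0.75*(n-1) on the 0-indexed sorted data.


Sorted: 7, 13, 19, 34, 35, 40, 46, 48, 61, 65, 69, 81, 92
Q1 (25th %ile) = 34.0000
Q3 (75th %ile) = 65.0000
IQR = 65.0000 - 34.0000 = 31.0000

IQR = 31.0000


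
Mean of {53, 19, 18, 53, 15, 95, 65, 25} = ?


Sum = 53 + 19 + 18 + 53 + 15 + 95 + 65 + 25 = 343
n = 8
Mean = 343/8 = 42.8750

Mean = 42.8750


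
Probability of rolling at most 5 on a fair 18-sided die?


Favorable outcomes (roll ≤ 5): 5
Total outcomes = 18
P = 5/18 = 0.2778

P = 0.2778


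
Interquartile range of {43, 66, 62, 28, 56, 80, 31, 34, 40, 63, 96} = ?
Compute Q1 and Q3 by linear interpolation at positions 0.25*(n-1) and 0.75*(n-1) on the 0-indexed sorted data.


Sorted: 28, 31, 34, 40, 43, 56, 62, 63, 66, 80, 96
Q1 (25th %ile) = 37.0000
Q3 (75th %ile) = 64.5000
IQR = 64.5000 - 37.0000 = 27.5000

IQR = 27.5000


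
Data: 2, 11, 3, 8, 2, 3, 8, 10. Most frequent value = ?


Frequencies: 2:2, 3:2, 8:2, 10:1, 11:1
Max frequency = 2
Mode = 2, 3, 8

Mode = 2, 3, 8


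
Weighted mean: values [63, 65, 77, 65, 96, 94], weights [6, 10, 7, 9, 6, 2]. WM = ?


Numerator = 63*6 + 65*10 + 77*7 + 65*9 + 96*6 + 94*2 = 2916
Denominator = 6 + 10 + 7 + 9 + 6 + 2 = 40
WM = 2916/40 = 72.9000

WM = 72.9000


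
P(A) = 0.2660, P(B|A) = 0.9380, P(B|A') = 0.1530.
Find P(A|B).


P(B) = P(B|A)*P(A) + P(B|A')*P(A')
= 0.9380*0.2660 + 0.1530*0.7340
= 0.249508 + 0.112302 = 0.361810
P(A|B) = 0.249508/0.361810 = 0.6896

P(A|B) = 0.6896


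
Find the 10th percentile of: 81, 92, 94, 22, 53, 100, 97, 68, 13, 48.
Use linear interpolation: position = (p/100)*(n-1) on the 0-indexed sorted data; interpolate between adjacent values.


Sorted: 13, 22, 48, 53, 68, 81, 92, 94, 97, 100
n = 10
Index = 10/100 * 9 = 0.9000
Lower = data[0] = 13, Upper = data[1] = 22
P10 = 13 + 0.9000*(9) = 21.1000

P10 = 21.1000


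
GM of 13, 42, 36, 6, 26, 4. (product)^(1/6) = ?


Product = 13 × 42 × 36 × 6 × 26 × 4 = 12265344
GM = 12265344^(1/6) = 15.1861

GM = 15.1861


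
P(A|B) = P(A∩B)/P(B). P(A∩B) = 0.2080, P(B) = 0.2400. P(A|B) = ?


P(A|B) = 0.2080/0.2400 = 0.8667

P(A|B) = 0.8667


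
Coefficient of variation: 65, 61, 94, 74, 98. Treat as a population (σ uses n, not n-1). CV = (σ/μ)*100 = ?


Mean = 78.4000
SD = 15.0280
CV = (15.0280/78.4000)*100 = 19.1683%

CV = 19.1683%


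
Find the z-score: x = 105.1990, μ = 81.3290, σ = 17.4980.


z = (105.1990 - 81.3290)/17.4980
= 23.8700/17.4980
= 1.3642

z = 1.3642


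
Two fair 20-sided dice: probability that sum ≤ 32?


Total outcomes = 20×20 = 400
Favorable (sum ≤ 32): 364
P = 364/400 = 0.9100

P = 0.9100


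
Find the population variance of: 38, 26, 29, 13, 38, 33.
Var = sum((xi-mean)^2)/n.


Mean = 29.5000
Squared deviations: 72.2500, 12.2500, 0.2500, 272.2500, 72.2500, 12.2500
Sum = 441.5000
Variance = 441.5000/6 = 73.5833

Variance = 73.5833


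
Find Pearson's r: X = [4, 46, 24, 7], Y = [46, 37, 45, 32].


Mean X = 20.2500, Mean Y = 40.0000
SD X = 16.708905, SD Y = 5.787918
Cov = -12.500000
r = -12.500000/(16.708905*5.787918) = -0.1293

r = -0.1293


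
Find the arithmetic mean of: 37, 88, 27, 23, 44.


Sum = 37 + 88 + 27 + 23 + 44 = 219
n = 5
Mean = 219/5 = 43.8000

Mean = 43.8000


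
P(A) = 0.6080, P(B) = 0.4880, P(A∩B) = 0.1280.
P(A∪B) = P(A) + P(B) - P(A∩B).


P(A∪B) = 0.6080 + 0.4880 - 0.1280
= 1.0960 - 0.1280
= 0.9680

P(A∪B) = 0.9680


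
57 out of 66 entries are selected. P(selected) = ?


P = 57/66 = 0.8636

P = 0.8636


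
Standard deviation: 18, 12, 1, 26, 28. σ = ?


Mean = 17.0000
Variance = 96.8000
SD = sqrt(96.8000) = 9.8387

SD = 9.8387


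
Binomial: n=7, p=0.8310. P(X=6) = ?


C(7,6) = 7
p^6 = 0.329311
(1-p)^1 = 0.169000
P = 7 * 0.329311 * 0.169000 = 0.3896

P(X=6) = 0.3896


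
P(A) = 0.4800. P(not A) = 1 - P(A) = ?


P(not A) = 1 - 0.4800 = 0.5200

P(not A) = 0.5200


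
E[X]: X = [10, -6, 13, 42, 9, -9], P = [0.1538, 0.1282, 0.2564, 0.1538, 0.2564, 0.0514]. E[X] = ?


E[X] = 10*0.1538 - 6*0.1282 + 13*0.2564 + 42*0.1538 + 9*0.2564 - 9*0.0514
= 1.5380 - 0.7692 + 3.3332 + 6.4596 + 2.3076 - 0.4626
= 12.4066

E[X] = 12.4066


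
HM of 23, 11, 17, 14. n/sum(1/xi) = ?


Sum of reciprocals = 1/23 + 1/11 + 1/17 + 1/14 = 0.264639
HM = 4/0.264639 = 15.1149

HM = 15.1149


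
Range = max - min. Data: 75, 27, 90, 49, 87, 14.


Max = 90, Min = 14
Range = 90 - 14 = 76

Range = 76


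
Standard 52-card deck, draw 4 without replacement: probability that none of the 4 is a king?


P(no kings) = (48/52) × (47/51) × (46/50) × (45/49)
= 0.7187

P = 0.7187


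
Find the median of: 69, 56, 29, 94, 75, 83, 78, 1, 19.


Sorted: 1, 19, 29, 56, 69, 75, 78, 83, 94
n = 9 (odd)
Middle value = 69

Median = 69


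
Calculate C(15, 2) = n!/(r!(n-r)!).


C(15,2) = 15!/(2! × 13!)
= 1307674368000/(2 × 6227020800)
= 105

C(15,2) = 105


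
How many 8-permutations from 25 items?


P(25,8) = 25!/17!
= 15511210043330985984000000/355687428096000
= 43609104000

P(25,8) = 43609104000


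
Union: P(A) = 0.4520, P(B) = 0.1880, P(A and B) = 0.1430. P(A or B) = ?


P(A∪B) = 0.4520 + 0.1880 - 0.1430
= 0.6400 - 0.1430
= 0.4970

P(A∪B) = 0.4970


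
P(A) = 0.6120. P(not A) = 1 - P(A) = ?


P(not A) = 1 - 0.6120 = 0.3880

P(not A) = 0.3880


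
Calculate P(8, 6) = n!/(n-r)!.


P(8,6) = 8!/2!
= 40320/2
= 20160

P(8,6) = 20160


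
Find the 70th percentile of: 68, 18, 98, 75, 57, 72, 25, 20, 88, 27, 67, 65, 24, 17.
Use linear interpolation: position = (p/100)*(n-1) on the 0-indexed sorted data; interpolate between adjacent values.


Sorted: 17, 18, 20, 24, 25, 27, 57, 65, 67, 68, 72, 75, 88, 98
n = 14
Index = 70/100 * 13 = 9.1000
Lower = data[9] = 68, Upper = data[10] = 72
P70 = 68 + 0.1000*(4) = 68.4000

P70 = 68.4000


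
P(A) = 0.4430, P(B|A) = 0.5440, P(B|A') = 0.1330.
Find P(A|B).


P(B) = P(B|A)*P(A) + P(B|A')*P(A')
= 0.5440*0.4430 + 0.1330*0.5570
= 0.240992 + 0.074081 = 0.315073
P(A|B) = 0.240992/0.315073 = 0.7649

P(A|B) = 0.7649


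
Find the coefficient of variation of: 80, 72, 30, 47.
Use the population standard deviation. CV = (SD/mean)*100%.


Mean = 57.2500
SD = 19.8919
CV = (19.8919/57.2500)*100 = 34.7457%

CV = 34.7457%


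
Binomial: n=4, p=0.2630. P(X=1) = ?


C(4,1) = 4
p^1 = 0.263000
(1-p)^3 = 0.400316
P = 4 * 0.263000 * 0.400316 = 0.4211

P(X=1) = 0.4211


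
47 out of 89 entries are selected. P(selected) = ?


P = 47/89 = 0.5281

P = 0.5281


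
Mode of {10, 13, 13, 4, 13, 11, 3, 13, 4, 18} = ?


Frequencies: 3:1, 4:2, 10:1, 11:1, 13:4, 18:1
Max frequency = 4
Mode = 13

Mode = 13


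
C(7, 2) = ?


C(7,2) = 7!/(2! × 5!)
= 5040/(2 × 120)
= 21

C(7,2) = 21


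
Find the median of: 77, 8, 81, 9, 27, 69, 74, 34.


Sorted: 8, 9, 27, 34, 69, 74, 77, 81
n = 8 (even)
Middle values: 34 and 69
Median = (34+69)/2 = 51.5000

Median = 51.5000


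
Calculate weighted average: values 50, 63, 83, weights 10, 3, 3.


Numerator = 50*10 + 63*3 + 83*3 = 938
Denominator = 10 + 3 + 3 = 16
WM = 938/16 = 58.6250

WM = 58.6250


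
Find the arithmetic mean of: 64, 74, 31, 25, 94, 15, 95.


Sum = 64 + 74 + 31 + 25 + 94 + 15 + 95 = 398
n = 7
Mean = 398/7 = 56.8571

Mean = 56.8571


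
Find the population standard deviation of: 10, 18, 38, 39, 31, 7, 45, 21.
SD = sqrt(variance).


Mean = 26.1250
Variance = 175.6094
SD = sqrt(175.6094) = 13.2518

SD = 13.2518


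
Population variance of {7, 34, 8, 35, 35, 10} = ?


Mean = 21.5000
Squared deviations: 210.2500, 156.2500, 182.2500, 182.2500, 182.2500, 132.2500
Sum = 1045.5000
Variance = 1045.5000/6 = 174.2500

Variance = 174.2500


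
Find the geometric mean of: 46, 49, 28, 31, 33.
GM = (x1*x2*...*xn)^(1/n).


Product = 46 × 49 × 28 × 31 × 33 = 64563576
GM = 64563576^(1/5) = 36.4752

GM = 36.4752


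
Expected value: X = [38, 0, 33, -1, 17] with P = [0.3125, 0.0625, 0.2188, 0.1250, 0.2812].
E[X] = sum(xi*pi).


E[X] = 38*0.3125 + 0*0.0625 + 33*0.2188 - 1*0.1250 + 17*0.2812
= 11.8750 + 0 + 7.2204 - 0.1250 + 4.7804
= 23.7508

E[X] = 23.7508


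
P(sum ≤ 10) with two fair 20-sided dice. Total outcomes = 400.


Total outcomes = 20×20 = 400
Favorable (sum ≤ 10): 45
P = 45/400 = 0.1125

P = 0.1125


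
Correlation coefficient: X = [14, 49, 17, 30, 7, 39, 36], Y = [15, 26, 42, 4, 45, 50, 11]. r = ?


Mean X = 27.4286, Mean Y = 27.5714
SD X = 14.069797, SD Y = 16.927215
Cov = -44.959184
r = -44.959184/(14.069797*16.927215) = -0.1888

r = -0.1888


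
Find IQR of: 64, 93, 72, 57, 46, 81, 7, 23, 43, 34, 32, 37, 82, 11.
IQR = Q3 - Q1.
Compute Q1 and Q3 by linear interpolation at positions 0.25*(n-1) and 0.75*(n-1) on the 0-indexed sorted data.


Sorted: 7, 11, 23, 32, 34, 37, 43, 46, 57, 64, 72, 81, 82, 93
Q1 (25th %ile) = 32.5000
Q3 (75th %ile) = 70.0000
IQR = 70.0000 - 32.5000 = 37.5000

IQR = 37.5000


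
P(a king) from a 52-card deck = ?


4 kings in 52 cards
P = 4/52 = 0.0769

P = 0.0769


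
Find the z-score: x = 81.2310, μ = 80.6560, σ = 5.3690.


z = (81.2310 - 80.6560)/5.3690
= 0.5750/5.3690
= 0.1071

z = 0.1071


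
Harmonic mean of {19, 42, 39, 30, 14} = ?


Sum of reciprocals = 1/19 + 1/42 + 1/39 + 1/30 + 1/14 = 0.206844
HM = 5/0.206844 = 24.1728

HM = 24.1728


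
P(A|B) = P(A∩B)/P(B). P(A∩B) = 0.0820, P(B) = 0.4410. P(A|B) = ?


P(A|B) = 0.0820/0.4410 = 0.1859

P(A|B) = 0.1859


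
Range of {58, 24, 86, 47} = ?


Max = 86, Min = 24
Range = 86 - 24 = 62

Range = 62


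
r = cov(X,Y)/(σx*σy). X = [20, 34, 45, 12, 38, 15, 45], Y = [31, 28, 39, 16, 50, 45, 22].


Mean X = 29.8571, Mean Y = 33.0000
SD X = 12.977217, SD Y = 11.389218
Cov = 26.714286
r = 26.714286/(12.977217*11.389218) = 0.1807

r = 0.1807


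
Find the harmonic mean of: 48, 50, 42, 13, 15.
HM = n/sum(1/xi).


Sum of reciprocals = 1/48 + 1/50 + 1/42 + 1/13 + 1/15 = 0.208233
HM = 5/0.208233 = 24.0116

HM = 24.0116


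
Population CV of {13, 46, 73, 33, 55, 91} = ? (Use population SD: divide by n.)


Mean = 51.8333
SD = 25.4586
CV = (25.4586/51.8333)*100 = 49.1162%

CV = 49.1162%


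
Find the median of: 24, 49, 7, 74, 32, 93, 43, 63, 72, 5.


Sorted: 5, 7, 24, 32, 43, 49, 63, 72, 74, 93
n = 10 (even)
Middle values: 43 and 49
Median = (43+49)/2 = 46.0000

Median = 46.0000


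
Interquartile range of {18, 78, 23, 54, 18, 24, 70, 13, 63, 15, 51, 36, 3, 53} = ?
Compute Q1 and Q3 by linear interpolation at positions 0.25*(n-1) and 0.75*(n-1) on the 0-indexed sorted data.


Sorted: 3, 13, 15, 18, 18, 23, 24, 36, 51, 53, 54, 63, 70, 78
Q1 (25th %ile) = 18.0000
Q3 (75th %ile) = 53.7500
IQR = 53.7500 - 18.0000 = 35.7500

IQR = 35.7500


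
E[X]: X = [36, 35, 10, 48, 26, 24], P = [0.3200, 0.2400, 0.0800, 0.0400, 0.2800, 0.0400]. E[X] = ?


E[X] = 36*0.3200 + 35*0.2400 + 10*0.0800 + 48*0.0400 + 26*0.2800 + 24*0.0400
= 11.5200 + 8.4000 + 0.8000 + 1.9200 + 7.2800 + 0.9600
= 30.8800

E[X] = 30.8800


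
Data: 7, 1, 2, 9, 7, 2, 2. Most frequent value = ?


Frequencies: 1:1, 2:3, 7:2, 9:1
Max frequency = 3
Mode = 2

Mode = 2


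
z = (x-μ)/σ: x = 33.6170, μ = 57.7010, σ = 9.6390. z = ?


z = (33.6170 - 57.7010)/9.6390
= -24.0840/9.6390
= -2.4986

z = -2.4986


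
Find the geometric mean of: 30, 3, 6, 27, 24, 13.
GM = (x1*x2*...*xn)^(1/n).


Product = 30 × 3 × 6 × 27 × 24 × 13 = 4548960
GM = 4548960^(1/6) = 12.8722

GM = 12.8722


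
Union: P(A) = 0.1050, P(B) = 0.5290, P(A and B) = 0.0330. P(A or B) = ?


P(A∪B) = 0.1050 + 0.5290 - 0.0330
= 0.6340 - 0.0330
= 0.6010

P(A∪B) = 0.6010


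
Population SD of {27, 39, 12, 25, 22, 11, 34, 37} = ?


Mean = 25.8750
Variance = 99.1094
SD = sqrt(99.1094) = 9.9554

SD = 9.9554


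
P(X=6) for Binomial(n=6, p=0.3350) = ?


C(6,6) = 1
p^6 = 0.001413
(1-p)^0 = 1.000000
P = 1 * 0.001413 * 1.000000 = 0.0014

P(X=6) = 0.0014


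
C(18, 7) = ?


C(18,7) = 18!/(7! × 11!)
= 6402373705728000/(5040 × 39916800)
= 31824

C(18,7) = 31824


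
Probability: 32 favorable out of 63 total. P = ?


P = 32/63 = 0.5079

P = 0.5079


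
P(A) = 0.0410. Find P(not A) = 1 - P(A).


P(not A) = 1 - 0.0410 = 0.9590

P(not A) = 0.9590


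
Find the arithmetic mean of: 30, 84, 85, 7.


Sum = 30 + 84 + 85 + 7 = 206
n = 4
Mean = 206/4 = 51.5000

Mean = 51.5000


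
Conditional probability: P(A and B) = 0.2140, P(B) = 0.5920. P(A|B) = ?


P(A|B) = 0.2140/0.5920 = 0.3615

P(A|B) = 0.3615


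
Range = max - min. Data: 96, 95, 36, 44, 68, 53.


Max = 96, Min = 36
Range = 96 - 36 = 60

Range = 60


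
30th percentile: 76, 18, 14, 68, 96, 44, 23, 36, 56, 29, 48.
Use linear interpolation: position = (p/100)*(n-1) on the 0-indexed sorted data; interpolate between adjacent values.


Sorted: 14, 18, 23, 29, 36, 44, 48, 56, 68, 76, 96
n = 11
Index = 30/100 * 10 = 3.0000
Lower = data[3] = 29, Upper = data[4] = 36
P30 = 29 + 0*(7) = 29.0000

P30 = 29.0000


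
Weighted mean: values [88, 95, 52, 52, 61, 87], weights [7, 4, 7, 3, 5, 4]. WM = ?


Numerator = 88*7 + 95*4 + 52*7 + 52*3 + 61*5 + 87*4 = 2169
Denominator = 7 + 4 + 7 + 3 + 5 + 4 = 30
WM = 2169/30 = 72.3000

WM = 72.3000


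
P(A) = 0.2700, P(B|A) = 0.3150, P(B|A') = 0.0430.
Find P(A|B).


P(B) = P(B|A)*P(A) + P(B|A')*P(A')
= 0.3150*0.2700 + 0.0430*0.7300
= 0.085050 + 0.031390 = 0.116440
P(A|B) = 0.085050/0.116440 = 0.7304

P(A|B) = 0.7304


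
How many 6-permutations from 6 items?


P(6,6) = 6!/0!
= 720/1
= 720

P(6,6) = 720


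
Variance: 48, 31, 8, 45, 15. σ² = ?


Mean = 29.4000
Squared deviations: 345.9600, 2.5600, 457.9600, 243.3600, 207.3600
Sum = 1257.2000
Variance = 1257.2000/5 = 251.4400

Variance = 251.4400


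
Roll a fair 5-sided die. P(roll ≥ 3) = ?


Favorable outcomes (roll ≥ 3): 3
Total outcomes = 5
P = 3/5 = 0.6000

P = 0.6000


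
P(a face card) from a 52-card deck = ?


12 face cards in 52 cards
P = 12/52 = 0.2308

P = 0.2308


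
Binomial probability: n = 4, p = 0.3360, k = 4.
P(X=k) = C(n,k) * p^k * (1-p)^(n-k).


C(4,4) = 1
p^4 = 0.012746
(1-p)^0 = 1.000000
P = 1 * 0.012746 * 1.000000 = 0.0127

P(X=4) = 0.0127


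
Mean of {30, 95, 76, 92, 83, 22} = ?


Sum = 30 + 95 + 76 + 92 + 83 + 22 = 398
n = 6
Mean = 398/6 = 66.3333

Mean = 66.3333


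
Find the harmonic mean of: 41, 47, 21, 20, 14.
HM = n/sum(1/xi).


Sum of reciprocals = 1/41 + 1/47 + 1/21 + 1/20 + 1/14 = 0.214714
HM = 5/0.214714 = 23.2867

HM = 23.2867


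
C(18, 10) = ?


C(18,10) = 18!/(10! × 8!)
= 6402373705728000/(3628800 × 40320)
= 43758

C(18,10) = 43758


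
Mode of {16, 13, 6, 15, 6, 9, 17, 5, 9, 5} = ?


Frequencies: 5:2, 6:2, 9:2, 13:1, 15:1, 16:1, 17:1
Max frequency = 2
Mode = 5, 6, 9

Mode = 5, 6, 9


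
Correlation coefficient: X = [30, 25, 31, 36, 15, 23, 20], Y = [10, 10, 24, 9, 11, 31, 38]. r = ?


Mean X = 25.7143, Mean Y = 19.0000
SD X = 6.627093, SD Y = 11.058287
Cov = -23.428571
r = -23.428571/(6.627093*11.058287) = -0.3197

r = -0.3197


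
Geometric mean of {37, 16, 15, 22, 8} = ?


Product = 37 × 16 × 15 × 22 × 8 = 1562880
GM = 1562880^(1/5) = 17.3295

GM = 17.3295


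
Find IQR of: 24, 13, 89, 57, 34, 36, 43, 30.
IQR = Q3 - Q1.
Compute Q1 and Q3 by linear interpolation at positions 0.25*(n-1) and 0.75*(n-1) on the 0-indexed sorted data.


Sorted: 13, 24, 30, 34, 36, 43, 57, 89
Q1 (25th %ile) = 28.5000
Q3 (75th %ile) = 46.5000
IQR = 46.5000 - 28.5000 = 18.0000

IQR = 18.0000


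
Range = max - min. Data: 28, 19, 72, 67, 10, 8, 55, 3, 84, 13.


Max = 84, Min = 3
Range = 84 - 3 = 81

Range = 81


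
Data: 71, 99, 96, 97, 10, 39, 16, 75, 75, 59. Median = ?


Sorted: 10, 16, 39, 59, 71, 75, 75, 96, 97, 99
n = 10 (even)
Middle values: 71 and 75
Median = (71+75)/2 = 73.0000

Median = 73.0000


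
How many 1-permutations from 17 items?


P(17,1) = 17!/16!
= 355687428096000/20922789888000
= 17

P(17,1) = 17


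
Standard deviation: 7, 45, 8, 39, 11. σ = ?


Mean = 22.0000
Variance = 272.0000
SD = sqrt(272.0000) = 16.4924

SD = 16.4924


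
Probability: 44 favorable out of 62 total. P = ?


P = 44/62 = 0.7097

P = 0.7097


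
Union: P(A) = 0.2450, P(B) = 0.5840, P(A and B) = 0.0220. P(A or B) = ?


P(A∪B) = 0.2450 + 0.5840 - 0.0220
= 0.8290 - 0.0220
= 0.8070

P(A∪B) = 0.8070


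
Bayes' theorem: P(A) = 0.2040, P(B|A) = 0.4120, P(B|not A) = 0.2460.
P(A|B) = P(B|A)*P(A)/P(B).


P(B) = P(B|A)*P(A) + P(B|A')*P(A')
= 0.4120*0.2040 + 0.2460*0.7960
= 0.084048 + 0.195816 = 0.279864
P(A|B) = 0.084048/0.279864 = 0.3003

P(A|B) = 0.3003


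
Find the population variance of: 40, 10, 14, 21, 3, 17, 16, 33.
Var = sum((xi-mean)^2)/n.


Mean = 19.2500
Squared deviations: 430.5625, 85.5625, 27.5625, 3.0625, 264.0625, 5.0625, 10.5625, 189.0625
Sum = 1015.5000
Variance = 1015.5000/8 = 126.9375

Variance = 126.9375


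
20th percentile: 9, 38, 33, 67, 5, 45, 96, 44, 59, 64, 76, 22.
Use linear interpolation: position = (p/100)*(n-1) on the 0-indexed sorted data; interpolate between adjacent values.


Sorted: 5, 9, 22, 33, 38, 44, 45, 59, 64, 67, 76, 96
n = 12
Index = 20/100 * 11 = 2.2000
Lower = data[2] = 22, Upper = data[3] = 33
P20 = 22 + 0.2000*(11) = 24.2000

P20 = 24.2000


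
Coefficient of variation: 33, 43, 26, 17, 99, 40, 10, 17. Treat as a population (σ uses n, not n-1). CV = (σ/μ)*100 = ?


Mean = 35.6250
SD = 26.3151
CV = (26.3151/35.6250)*100 = 73.8669%

CV = 73.8669%


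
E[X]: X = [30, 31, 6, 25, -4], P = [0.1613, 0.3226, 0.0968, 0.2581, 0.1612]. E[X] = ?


E[X] = 30*0.1613 + 31*0.3226 + 6*0.0968 + 25*0.2581 - 4*0.1612
= 4.8390 + 10.0006 + 0.5808 + 6.4525 - 0.6448
= 21.2281

E[X] = 21.2281


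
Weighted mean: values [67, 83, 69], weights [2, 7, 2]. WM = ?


Numerator = 67*2 + 83*7 + 69*2 = 853
Denominator = 2 + 7 + 2 = 11
WM = 853/11 = 77.5455

WM = 77.5455


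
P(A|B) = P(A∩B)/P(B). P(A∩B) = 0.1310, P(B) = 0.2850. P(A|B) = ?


P(A|B) = 0.1310/0.2850 = 0.4596

P(A|B) = 0.4596


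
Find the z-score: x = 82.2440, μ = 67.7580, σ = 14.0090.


z = (82.2440 - 67.7580)/14.0090
= 14.4860/14.0090
= 1.0340

z = 1.0340


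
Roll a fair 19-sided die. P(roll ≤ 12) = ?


Favorable outcomes (roll ≤ 12): 12
Total outcomes = 19
P = 12/19 = 0.6316

P = 0.6316


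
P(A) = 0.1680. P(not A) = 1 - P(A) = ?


P(not A) = 1 - 0.1680 = 0.8320

P(not A) = 0.8320


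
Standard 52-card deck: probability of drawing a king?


4 kings in 52 cards
P = 4/52 = 0.0769

P = 0.0769


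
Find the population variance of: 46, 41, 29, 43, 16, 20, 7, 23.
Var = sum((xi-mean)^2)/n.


Mean = 28.1250
Squared deviations: 319.5156, 165.7656, 0.7656, 221.2656, 147.0156, 66.0156, 446.2656, 26.2656
Sum = 1392.8750
Variance = 1392.8750/8 = 174.1094

Variance = 174.1094


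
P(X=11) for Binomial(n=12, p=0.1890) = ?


C(12,11) = 12
p^11 = 1.099208e-08
(1-p)^1 = 0.811000
P = 12 * 1.099208e-08 * 0.811000 = 1.0697e-07

P(X=11) = 1.0697e-07


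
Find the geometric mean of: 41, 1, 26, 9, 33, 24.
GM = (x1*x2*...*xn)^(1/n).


Product = 41 × 1 × 26 × 9 × 33 × 24 = 7598448
GM = 7598448^(1/6) = 14.0213

GM = 14.0213


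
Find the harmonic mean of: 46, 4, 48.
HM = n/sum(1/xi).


Sum of reciprocals = 1/46 + 1/4 + 1/48 = 0.292572
HM = 3/0.292572 = 10.2539

HM = 10.2539


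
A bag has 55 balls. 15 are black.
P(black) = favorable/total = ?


P = 15/55 = 0.2727

P = 0.2727


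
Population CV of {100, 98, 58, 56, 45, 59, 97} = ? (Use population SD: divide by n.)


Mean = 73.2857
SD = 22.1147
CV = (22.1147/73.2857)*100 = 30.1760%

CV = 30.1760%


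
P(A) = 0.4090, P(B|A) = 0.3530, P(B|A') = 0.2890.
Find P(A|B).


P(B) = P(B|A)*P(A) + P(B|A')*P(A')
= 0.3530*0.4090 + 0.2890*0.5910
= 0.144377 + 0.170799 = 0.315176
P(A|B) = 0.144377/0.315176 = 0.4581

P(A|B) = 0.4581


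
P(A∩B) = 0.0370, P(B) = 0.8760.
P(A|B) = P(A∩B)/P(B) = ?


P(A|B) = 0.0370/0.8760 = 0.0422

P(A|B) = 0.0422


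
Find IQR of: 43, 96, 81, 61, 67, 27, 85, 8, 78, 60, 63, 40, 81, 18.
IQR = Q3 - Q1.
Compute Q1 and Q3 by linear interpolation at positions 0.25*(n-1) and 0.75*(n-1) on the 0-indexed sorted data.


Sorted: 8, 18, 27, 40, 43, 60, 61, 63, 67, 78, 81, 81, 85, 96
Q1 (25th %ile) = 40.7500
Q3 (75th %ile) = 80.2500
IQR = 80.2500 - 40.7500 = 39.5000

IQR = 39.5000


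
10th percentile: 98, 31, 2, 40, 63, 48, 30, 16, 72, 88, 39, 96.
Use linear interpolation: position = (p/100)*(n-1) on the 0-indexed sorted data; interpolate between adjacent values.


Sorted: 2, 16, 30, 31, 39, 40, 48, 63, 72, 88, 96, 98
n = 12
Index = 10/100 * 11 = 1.1000
Lower = data[1] = 16, Upper = data[2] = 30
P10 = 16 + 0.1000*(14) = 17.4000

P10 = 17.4000


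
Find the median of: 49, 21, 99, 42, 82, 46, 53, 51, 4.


Sorted: 4, 21, 42, 46, 49, 51, 53, 82, 99
n = 9 (odd)
Middle value = 49

Median = 49


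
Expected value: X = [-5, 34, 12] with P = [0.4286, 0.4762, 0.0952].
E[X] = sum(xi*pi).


E[X] = -5*0.4286 + 34*0.4762 + 12*0.0952
= -2.1430 + 16.1908 + 1.1424
= 15.1902

E[X] = 15.1902


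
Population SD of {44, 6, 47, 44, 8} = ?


Mean = 29.8000
Variance = 348.1600
SD = sqrt(348.1600) = 18.6590

SD = 18.6590


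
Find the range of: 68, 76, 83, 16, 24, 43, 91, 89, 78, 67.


Max = 91, Min = 16
Range = 91 - 16 = 75

Range = 75


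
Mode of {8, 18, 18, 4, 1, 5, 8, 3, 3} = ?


Frequencies: 1:1, 3:2, 4:1, 5:1, 8:2, 18:2
Max frequency = 2
Mode = 3, 8, 18

Mode = 3, 8, 18


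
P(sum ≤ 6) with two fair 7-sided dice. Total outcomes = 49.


Total outcomes = 7×7 = 49
Favorable (sum ≤ 6): 15
P = 15/49 = 0.3061

P = 0.3061


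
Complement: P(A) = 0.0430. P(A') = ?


P(not A) = 1 - 0.0430 = 0.9570

P(not A) = 0.9570


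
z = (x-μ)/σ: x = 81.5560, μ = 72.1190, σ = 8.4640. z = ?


z = (81.5560 - 72.1190)/8.4640
= 9.4370/8.4640
= 1.1150

z = 1.1150


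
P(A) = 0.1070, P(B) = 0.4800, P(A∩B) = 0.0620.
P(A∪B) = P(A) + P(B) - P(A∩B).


P(A∪B) = 0.1070 + 0.4800 - 0.0620
= 0.5870 - 0.0620
= 0.5250

P(A∪B) = 0.5250


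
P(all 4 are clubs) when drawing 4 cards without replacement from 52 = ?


P(all clubs) = (13/52) × (12/51) × (11/50) × (10/49)
= 0.0026

P = 0.0026


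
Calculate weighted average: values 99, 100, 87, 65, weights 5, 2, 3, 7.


Numerator = 99*5 + 100*2 + 87*3 + 65*7 = 1411
Denominator = 5 + 2 + 3 + 7 = 17
WM = 1411/17 = 83.0000

WM = 83.0000


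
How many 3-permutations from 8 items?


P(8,3) = 8!/5!
= 40320/120
= 336

P(8,3) = 336


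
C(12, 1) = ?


C(12,1) = 12!/(1! × 11!)
= 479001600/(1 × 39916800)
= 12

C(12,1) = 12


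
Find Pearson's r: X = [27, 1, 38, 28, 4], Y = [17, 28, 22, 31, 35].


Mean X = 19.6000, Mean Y = 26.6000
SD X = 14.513442, SD Y = 6.406247
Cov = -55.160000
r = -55.160000/(14.513442*6.406247) = -0.5933

r = -0.5933


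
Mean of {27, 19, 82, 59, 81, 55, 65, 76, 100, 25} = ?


Sum = 27 + 19 + 82 + 59 + 81 + 55 + 65 + 76 + 100 + 25 = 589
n = 10
Mean = 589/10 = 58.9000

Mean = 58.9000


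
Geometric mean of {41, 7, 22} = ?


Product = 41 × 7 × 22 = 6314
GM = 6314^(1/3) = 18.4828

GM = 18.4828


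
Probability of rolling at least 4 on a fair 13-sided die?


Favorable outcomes (roll ≥ 4): 10
Total outcomes = 13
P = 10/13 = 0.7692

P = 0.7692


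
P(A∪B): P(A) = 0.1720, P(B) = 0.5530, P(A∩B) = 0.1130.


P(A∪B) = 0.1720 + 0.5530 - 0.1130
= 0.7250 - 0.1130
= 0.6120

P(A∪B) = 0.6120


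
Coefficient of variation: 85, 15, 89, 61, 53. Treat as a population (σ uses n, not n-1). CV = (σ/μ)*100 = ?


Mean = 60.6000
SD = 26.6053
CV = (26.6053/60.6000)*100 = 43.9031%

CV = 43.9031%


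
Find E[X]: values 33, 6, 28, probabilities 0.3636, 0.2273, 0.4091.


E[X] = 33*0.3636 + 6*0.2273 + 28*0.4091
= 11.9988 + 1.3638 + 11.4548
= 24.8174

E[X] = 24.8174


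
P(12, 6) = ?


P(12,6) = 12!/6!
= 479001600/720
= 665280

P(12,6) = 665280


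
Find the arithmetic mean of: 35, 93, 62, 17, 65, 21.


Sum = 35 + 93 + 62 + 17 + 65 + 21 = 293
n = 6
Mean = 293/6 = 48.8333

Mean = 48.8333


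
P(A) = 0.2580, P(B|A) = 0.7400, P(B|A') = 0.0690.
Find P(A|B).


P(B) = P(B|A)*P(A) + P(B|A')*P(A')
= 0.7400*0.2580 + 0.0690*0.7420
= 0.190920 + 0.051198 = 0.242118
P(A|B) = 0.190920/0.242118 = 0.7885

P(A|B) = 0.7885


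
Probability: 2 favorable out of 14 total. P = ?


P = 2/14 = 0.1429

P = 0.1429


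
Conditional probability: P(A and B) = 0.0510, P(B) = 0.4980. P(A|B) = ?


P(A|B) = 0.0510/0.4980 = 0.1024

P(A|B) = 0.1024


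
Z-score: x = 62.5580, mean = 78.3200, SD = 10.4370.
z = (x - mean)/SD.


z = (62.5580 - 78.3200)/10.4370
= -15.7620/10.4370
= -1.5102

z = -1.5102


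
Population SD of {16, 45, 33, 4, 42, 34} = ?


Mean = 29.0000
Variance = 210.0000
SD = sqrt(210.0000) = 14.4914

SD = 14.4914


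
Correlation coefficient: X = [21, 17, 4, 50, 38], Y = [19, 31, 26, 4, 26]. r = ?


Mean X = 26.0000, Mean Y = 21.2000
SD X = 16.186414, SD Y = 9.410632
Cov = -107.600000
r = -107.600000/(16.186414*9.410632) = -0.7064

r = -0.7064


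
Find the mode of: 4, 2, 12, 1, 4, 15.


Frequencies: 1:1, 2:1, 4:2, 12:1, 15:1
Max frequency = 2
Mode = 4

Mode = 4


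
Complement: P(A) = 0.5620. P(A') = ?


P(not A) = 1 - 0.5620 = 0.4380

P(not A) = 0.4380


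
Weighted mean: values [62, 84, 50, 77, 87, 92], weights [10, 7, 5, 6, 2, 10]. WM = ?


Numerator = 62*10 + 84*7 + 50*5 + 77*6 + 87*2 + 92*10 = 3014
Denominator = 10 + 7 + 5 + 6 + 2 + 10 = 40
WM = 3014/40 = 75.3500

WM = 75.3500


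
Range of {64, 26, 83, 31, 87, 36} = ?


Max = 87, Min = 26
Range = 87 - 26 = 61

Range = 61


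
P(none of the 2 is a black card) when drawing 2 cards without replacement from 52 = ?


P(no black cards) = (26/52) × (25/51)
= 0.2451

P = 0.2451


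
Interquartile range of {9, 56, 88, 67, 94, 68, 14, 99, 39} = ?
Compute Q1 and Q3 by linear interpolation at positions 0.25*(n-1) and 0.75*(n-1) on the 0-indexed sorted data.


Sorted: 9, 14, 39, 56, 67, 68, 88, 94, 99
Q1 (25th %ile) = 39.0000
Q3 (75th %ile) = 88.0000
IQR = 88.0000 - 39.0000 = 49.0000

IQR = 49.0000


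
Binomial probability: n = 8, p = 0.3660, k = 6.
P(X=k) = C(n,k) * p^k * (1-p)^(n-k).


C(8,6) = 28
p^6 = 0.002404
(1-p)^2 = 0.401956
P = 28 * 0.002404 * 0.401956 = 0.0271

P(X=6) = 0.0271


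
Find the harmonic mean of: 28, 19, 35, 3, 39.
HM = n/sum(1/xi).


Sum of reciprocals = 1/28 + 1/19 + 1/35 + 1/3 + 1/39 = 0.475892
HM = 5/0.475892 = 10.5066

HM = 10.5066


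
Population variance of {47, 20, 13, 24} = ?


Mean = 26.0000
Squared deviations: 441.0000, 36.0000, 169.0000, 4.0000
Sum = 650.0000
Variance = 650.0000/4 = 162.5000

Variance = 162.5000


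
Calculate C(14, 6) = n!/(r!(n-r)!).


C(14,6) = 14!/(6! × 8!)
= 87178291200/(720 × 40320)
= 3003

C(14,6) = 3003


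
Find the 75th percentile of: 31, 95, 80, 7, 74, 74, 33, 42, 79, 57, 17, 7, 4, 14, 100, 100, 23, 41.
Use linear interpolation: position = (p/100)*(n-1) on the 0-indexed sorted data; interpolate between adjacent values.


Sorted: 4, 7, 7, 14, 17, 23, 31, 33, 41, 42, 57, 74, 74, 79, 80, 95, 100, 100
n = 18
Index = 75/100 * 17 = 12.7500
Lower = data[12] = 74, Upper = data[13] = 79
P75 = 74 + 0.7500*(5) = 77.7500

P75 = 77.7500


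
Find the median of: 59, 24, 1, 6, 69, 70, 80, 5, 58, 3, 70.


Sorted: 1, 3, 5, 6, 24, 58, 59, 69, 70, 70, 80
n = 11 (odd)
Middle value = 58

Median = 58


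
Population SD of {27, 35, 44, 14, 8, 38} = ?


Mean = 27.6667
Variance = 166.8889
SD = sqrt(166.8889) = 12.9185

SD = 12.9185


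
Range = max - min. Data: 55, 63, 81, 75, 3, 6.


Max = 81, Min = 3
Range = 81 - 3 = 78

Range = 78


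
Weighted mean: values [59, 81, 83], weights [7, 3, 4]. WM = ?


Numerator = 59*7 + 81*3 + 83*4 = 988
Denominator = 7 + 3 + 4 = 14
WM = 988/14 = 70.5714

WM = 70.5714


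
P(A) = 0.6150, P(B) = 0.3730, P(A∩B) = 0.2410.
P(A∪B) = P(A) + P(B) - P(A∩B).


P(A∪B) = 0.6150 + 0.3730 - 0.2410
= 0.9880 - 0.2410
= 0.7470

P(A∪B) = 0.7470


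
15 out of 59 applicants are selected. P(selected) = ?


P = 15/59 = 0.2542

P = 0.2542


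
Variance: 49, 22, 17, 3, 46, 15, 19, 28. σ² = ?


Mean = 24.8750
Squared deviations: 582.0156, 8.2656, 62.0156, 478.5156, 446.2656, 97.5156, 34.5156, 9.7656
Sum = 1718.8750
Variance = 1718.8750/8 = 214.8594

Variance = 214.8594


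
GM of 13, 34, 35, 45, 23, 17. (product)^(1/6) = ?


Product = 13 × 34 × 35 × 45 × 23 × 17 = 272194650
GM = 272194650^(1/6) = 25.4574

GM = 25.4574


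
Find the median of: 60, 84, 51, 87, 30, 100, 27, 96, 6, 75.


Sorted: 6, 27, 30, 51, 60, 75, 84, 87, 96, 100
n = 10 (even)
Middle values: 60 and 75
Median = (60+75)/2 = 67.5000

Median = 67.5000


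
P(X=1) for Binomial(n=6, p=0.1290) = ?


C(6,1) = 6
p^1 = 0.129000
(1-p)^5 = 0.501292
P = 6 * 0.129000 * 0.501292 = 0.3880

P(X=1) = 0.3880


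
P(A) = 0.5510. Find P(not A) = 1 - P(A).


P(not A) = 1 - 0.5510 = 0.4490

P(not A) = 0.4490


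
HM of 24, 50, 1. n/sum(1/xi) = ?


Sum of reciprocals = 1/24 + 1/50 + 1/1 = 1.061667
HM = 3/1.061667 = 2.8257

HM = 2.8257


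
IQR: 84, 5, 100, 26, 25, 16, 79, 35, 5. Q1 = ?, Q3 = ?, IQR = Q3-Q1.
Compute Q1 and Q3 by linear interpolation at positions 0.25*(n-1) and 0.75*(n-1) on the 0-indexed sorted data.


Sorted: 5, 5, 16, 25, 26, 35, 79, 84, 100
Q1 (25th %ile) = 16.0000
Q3 (75th %ile) = 79.0000
IQR = 79.0000 - 16.0000 = 63.0000

IQR = 63.0000


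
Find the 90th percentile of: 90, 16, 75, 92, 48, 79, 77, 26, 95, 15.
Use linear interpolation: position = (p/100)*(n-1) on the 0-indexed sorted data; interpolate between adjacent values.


Sorted: 15, 16, 26, 48, 75, 77, 79, 90, 92, 95
n = 10
Index = 90/100 * 9 = 8.1000
Lower = data[8] = 92, Upper = data[9] = 95
P90 = 92 + 0.1000*(3) = 92.3000

P90 = 92.3000


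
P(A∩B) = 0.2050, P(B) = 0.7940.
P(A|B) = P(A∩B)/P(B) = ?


P(A|B) = 0.2050/0.7940 = 0.2582

P(A|B) = 0.2582


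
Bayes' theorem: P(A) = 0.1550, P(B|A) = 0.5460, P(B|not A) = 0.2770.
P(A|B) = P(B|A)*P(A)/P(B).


P(B) = P(B|A)*P(A) + P(B|A')*P(A')
= 0.5460*0.1550 + 0.2770*0.8450
= 0.084630 + 0.234065 = 0.318695
P(A|B) = 0.084630/0.318695 = 0.2656

P(A|B) = 0.2656


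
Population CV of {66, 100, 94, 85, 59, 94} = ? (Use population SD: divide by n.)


Mean = 83.0000
SD = 15.2753
CV = (15.2753/83.0000)*100 = 18.4039%

CV = 18.4039%


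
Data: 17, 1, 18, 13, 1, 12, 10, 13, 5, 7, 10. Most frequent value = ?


Frequencies: 1:2, 5:1, 7:1, 10:2, 12:1, 13:2, 17:1, 18:1
Max frequency = 2
Mode = 1, 10, 13

Mode = 1, 10, 13


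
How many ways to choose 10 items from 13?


C(13,10) = 13!/(10! × 3!)
= 6227020800/(3628800 × 6)
= 286

C(13,10) = 286


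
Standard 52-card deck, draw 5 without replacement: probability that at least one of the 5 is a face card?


P(at least one) = 1 - P(none)
P(none) = (40/52) × (39/51) × (38/50) × (37/49) × (36/48) = 0.253181
P(at least one) = 1 - 0.253181 = 0.7468

P = 0.7468


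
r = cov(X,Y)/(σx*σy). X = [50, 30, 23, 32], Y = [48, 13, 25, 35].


Mean X = 33.7500, Mean Y = 30.2500
SD X = 9.959292, SD Y = 12.871966
Cov = 100.312500
r = 100.312500/(9.959292*12.871966) = 0.7825

r = 0.7825


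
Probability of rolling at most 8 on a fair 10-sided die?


Favorable outcomes (roll ≤ 8): 8
Total outcomes = 10
P = 8/10 = 0.8000

P = 0.8000


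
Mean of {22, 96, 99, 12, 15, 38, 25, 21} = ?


Sum = 22 + 96 + 99 + 12 + 15 + 38 + 25 + 21 = 328
n = 8
Mean = 328/8 = 41.0000

Mean = 41.0000


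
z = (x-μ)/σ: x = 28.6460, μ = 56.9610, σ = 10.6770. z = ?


z = (28.6460 - 56.9610)/10.6770
= -28.3150/10.6770
= -2.6520

z = -2.6520


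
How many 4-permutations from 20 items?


P(20,4) = 20!/16!
= 2432902008176640000/20922789888000
= 116280

P(20,4) = 116280


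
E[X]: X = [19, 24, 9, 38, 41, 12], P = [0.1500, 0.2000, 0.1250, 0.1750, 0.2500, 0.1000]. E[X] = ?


E[X] = 19*0.1500 + 24*0.2000 + 9*0.1250 + 38*0.1750 + 41*0.2500 + 12*0.1000
= 2.8500 + 4.8000 + 1.1250 + 6.6500 + 10.2500 + 1.2000
= 26.8750

E[X] = 26.8750


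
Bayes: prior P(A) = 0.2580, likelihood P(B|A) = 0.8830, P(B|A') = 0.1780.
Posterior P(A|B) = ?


P(B) = P(B|A)*P(A) + P(B|A')*P(A')
= 0.8830*0.2580 + 0.1780*0.7420
= 0.227814 + 0.132076 = 0.359890
P(A|B) = 0.227814/0.359890 = 0.6330

P(A|B) = 0.6330


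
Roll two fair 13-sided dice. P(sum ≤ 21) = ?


Total outcomes = 13×13 = 169
Favorable (sum ≤ 21): 154
P = 154/169 = 0.9112

P = 0.9112


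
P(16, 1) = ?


P(16,1) = 16!/15!
= 20922789888000/1307674368000
= 16

P(16,1) = 16


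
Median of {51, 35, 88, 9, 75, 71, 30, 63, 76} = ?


Sorted: 9, 30, 35, 51, 63, 71, 75, 76, 88
n = 9 (odd)
Middle value = 63

Median = 63


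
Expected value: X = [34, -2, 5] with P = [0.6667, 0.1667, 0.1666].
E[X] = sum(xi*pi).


E[X] = 34*0.6667 - 2*0.1667 + 5*0.1666
= 22.6678 - 0.3334 + 0.8330
= 23.1674

E[X] = 23.1674
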